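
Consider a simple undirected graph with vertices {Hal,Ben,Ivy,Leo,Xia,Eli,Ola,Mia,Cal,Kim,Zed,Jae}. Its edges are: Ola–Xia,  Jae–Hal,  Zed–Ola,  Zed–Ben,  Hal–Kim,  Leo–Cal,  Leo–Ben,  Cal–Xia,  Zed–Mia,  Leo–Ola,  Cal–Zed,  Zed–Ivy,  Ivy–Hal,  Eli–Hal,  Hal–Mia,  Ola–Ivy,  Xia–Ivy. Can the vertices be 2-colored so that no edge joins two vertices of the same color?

Ivy-Ola-Zed-Ivy is an odd cycle (length 3), and a bipartite graph can contain only even cycles.

No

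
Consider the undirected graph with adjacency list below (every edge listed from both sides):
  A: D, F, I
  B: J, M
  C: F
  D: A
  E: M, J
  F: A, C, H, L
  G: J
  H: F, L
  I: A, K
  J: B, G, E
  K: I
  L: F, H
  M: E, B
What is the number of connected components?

2

Component: {B, E, G, J, M}
Component: {A, C, D, F, H, I, K, L}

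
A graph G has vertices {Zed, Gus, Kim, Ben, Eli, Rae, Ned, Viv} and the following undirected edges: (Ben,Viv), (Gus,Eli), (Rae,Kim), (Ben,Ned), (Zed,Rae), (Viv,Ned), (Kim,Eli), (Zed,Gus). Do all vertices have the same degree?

Degrees: Zed:2, Gus:2, Kim:2, Ben:2, Eli:2, Rae:2, Ned:2, Viv:2
All degrees equal 2; the graph is regular.

Yes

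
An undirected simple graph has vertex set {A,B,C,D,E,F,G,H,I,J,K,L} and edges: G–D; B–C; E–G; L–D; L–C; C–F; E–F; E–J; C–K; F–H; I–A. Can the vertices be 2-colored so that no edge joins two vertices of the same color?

Yes

Partition the vertices as {C, D, E, H, I} vs {A, B, F, G, J, K, L}. Each listed edge has one endpoint in each part, so the graph is bipartite.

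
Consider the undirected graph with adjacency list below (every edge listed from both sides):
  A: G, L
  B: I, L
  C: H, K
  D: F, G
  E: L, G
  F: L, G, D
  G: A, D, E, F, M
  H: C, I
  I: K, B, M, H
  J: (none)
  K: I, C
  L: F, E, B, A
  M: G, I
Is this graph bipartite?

G-D-F-G is an odd cycle (length 3), and a bipartite graph can contain only even cycles.

No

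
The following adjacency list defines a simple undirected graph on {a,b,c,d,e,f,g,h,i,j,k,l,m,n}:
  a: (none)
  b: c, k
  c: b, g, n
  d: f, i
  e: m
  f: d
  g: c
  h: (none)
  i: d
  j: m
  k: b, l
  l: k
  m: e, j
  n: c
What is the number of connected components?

5

Component: {a}
Component: {h}
Component: {d, f, i}
Component: {e, j, m}
Component: {b, c, g, k, l, n}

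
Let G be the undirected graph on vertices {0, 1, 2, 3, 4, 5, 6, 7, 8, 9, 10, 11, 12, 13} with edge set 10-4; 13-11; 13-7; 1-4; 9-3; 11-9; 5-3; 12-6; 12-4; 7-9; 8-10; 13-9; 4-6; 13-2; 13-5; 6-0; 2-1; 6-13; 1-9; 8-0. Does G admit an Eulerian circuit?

No

Degrees: 0:2, 1:3, 2:2, 3:2, 4:4, 5:2, 6:4, 7:2, 8:2, 9:5, 10:2, 11:2, 12:2, 13:6
1, 9 have odd degree; an Eulerian circuit needs every degree to be even, so none exists.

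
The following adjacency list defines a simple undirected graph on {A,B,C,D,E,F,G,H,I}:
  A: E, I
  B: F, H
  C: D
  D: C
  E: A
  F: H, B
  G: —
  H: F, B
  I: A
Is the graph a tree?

|V| = 9, |E| = 6.
It splits into 4 components, so it cannot be a tree.

No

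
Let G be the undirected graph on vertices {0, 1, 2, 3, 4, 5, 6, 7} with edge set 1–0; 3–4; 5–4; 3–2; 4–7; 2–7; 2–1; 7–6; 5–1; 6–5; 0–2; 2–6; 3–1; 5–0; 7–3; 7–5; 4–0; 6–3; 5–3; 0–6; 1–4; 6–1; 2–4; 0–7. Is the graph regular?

Degrees: 0:6, 1:6, 2:6, 3:6, 4:6, 5:6, 6:6, 7:6
All degrees equal 6; the graph is regular.

Yes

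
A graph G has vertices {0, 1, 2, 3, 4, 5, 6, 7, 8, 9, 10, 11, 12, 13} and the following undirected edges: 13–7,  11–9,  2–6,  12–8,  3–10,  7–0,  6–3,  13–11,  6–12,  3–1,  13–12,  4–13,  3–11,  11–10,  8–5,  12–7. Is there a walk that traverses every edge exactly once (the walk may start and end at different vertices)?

Degrees: 0:1, 1:1, 2:1, 3:4, 4:1, 5:1, 6:3, 7:3, 8:2, 9:1, 10:2, 11:4, 12:4, 13:4
Odd-degree vertices: 0, 1, 2, 4, 5, 6, 7, 9 (8 total).
With 8 odd-degree vertices (more than two), no single trail can use every edge.

No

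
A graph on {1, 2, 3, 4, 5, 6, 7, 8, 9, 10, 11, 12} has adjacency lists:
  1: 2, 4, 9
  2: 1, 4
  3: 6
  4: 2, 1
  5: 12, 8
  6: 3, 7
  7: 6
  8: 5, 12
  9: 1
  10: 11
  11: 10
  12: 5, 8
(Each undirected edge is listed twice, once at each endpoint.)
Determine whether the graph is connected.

No

Component: {10, 11}
Component: {3, 6, 7}
Component: {5, 8, 12}
Component: {1, 2, 4, 9}
No edge joins these 4 groups, so the graph is disconnected.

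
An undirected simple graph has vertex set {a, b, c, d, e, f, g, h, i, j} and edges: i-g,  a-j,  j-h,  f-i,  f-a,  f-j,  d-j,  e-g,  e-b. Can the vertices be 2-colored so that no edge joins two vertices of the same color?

No

f-a-j-f is an odd cycle (length 3), and a bipartite graph can contain only even cycles.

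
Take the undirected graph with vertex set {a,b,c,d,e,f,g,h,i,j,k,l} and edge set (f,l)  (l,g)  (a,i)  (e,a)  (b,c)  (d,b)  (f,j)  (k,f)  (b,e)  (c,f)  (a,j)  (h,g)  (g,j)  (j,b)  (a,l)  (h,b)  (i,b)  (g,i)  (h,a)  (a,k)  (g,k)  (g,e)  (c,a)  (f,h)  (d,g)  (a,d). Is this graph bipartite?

Partition the vertices as {c, d, e, h, i, j, k, l} vs {a, b, f, g}. Each listed edge has one endpoint in each part, so the graph is bipartite.

Yes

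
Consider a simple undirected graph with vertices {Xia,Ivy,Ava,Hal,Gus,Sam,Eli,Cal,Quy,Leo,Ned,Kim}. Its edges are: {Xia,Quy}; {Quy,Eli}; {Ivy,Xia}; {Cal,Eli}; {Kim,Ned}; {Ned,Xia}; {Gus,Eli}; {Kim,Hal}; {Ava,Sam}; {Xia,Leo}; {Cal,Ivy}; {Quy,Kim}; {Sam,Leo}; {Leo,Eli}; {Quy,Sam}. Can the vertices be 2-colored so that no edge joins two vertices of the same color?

The cycle Quy-Eli-Cal-Ivy-Xia-Quy has length 5, which is odd, so the graph is not bipartite.

No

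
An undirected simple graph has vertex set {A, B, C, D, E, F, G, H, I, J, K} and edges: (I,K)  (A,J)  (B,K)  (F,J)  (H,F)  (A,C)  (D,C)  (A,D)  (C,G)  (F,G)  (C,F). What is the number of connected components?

Component: {E}
Component: {B, I, K}
Component: {A, C, D, F, G, H, J}

3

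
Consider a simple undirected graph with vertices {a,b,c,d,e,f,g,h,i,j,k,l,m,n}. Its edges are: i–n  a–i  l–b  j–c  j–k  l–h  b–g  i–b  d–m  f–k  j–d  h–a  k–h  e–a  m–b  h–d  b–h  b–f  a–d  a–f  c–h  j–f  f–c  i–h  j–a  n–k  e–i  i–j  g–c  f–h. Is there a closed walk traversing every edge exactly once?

Yes

Degrees: a:6, b:6, c:4, d:4, e:2, f:6, g:2, h:8, i:6, j:6, k:4, l:2, m:2, n:2
Every vertex has even degree and the edges form a single connected piece, so an Eulerian circuit exists.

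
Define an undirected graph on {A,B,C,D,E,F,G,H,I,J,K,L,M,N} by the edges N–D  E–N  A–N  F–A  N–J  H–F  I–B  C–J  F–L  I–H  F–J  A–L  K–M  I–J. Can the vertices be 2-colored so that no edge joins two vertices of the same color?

The cycle A-L-F-A has length 3, which is odd, so the graph is not bipartite.

No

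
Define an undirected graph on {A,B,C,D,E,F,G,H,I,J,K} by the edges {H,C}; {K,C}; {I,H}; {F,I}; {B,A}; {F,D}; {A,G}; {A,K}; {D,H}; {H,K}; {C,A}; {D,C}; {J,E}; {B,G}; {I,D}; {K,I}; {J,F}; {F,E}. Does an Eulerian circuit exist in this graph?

Degrees: A:4, B:2, C:4, D:4, E:2, F:4, G:2, H:4, I:4, J:2, K:4
All degrees are even and the non-isolated vertices are connected — an Eulerian circuit exists.

Yes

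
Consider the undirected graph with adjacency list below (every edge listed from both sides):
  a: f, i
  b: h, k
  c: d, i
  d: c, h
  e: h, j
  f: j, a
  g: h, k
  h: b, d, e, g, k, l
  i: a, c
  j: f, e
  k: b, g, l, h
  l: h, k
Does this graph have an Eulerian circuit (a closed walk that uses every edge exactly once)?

Yes

Degrees: a:2, b:2, c:2, d:2, e:2, f:2, g:2, h:6, i:2, j:2, k:4, l:2
Every vertex has even degree and the edges form a single connected piece, so an Eulerian circuit exists.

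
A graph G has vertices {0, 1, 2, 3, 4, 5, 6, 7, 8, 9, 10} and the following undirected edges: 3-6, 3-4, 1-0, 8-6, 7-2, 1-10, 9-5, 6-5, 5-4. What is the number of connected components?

Component: {2, 7}
Component: {0, 1, 10}
Component: {3, 4, 5, 6, 8, 9}

3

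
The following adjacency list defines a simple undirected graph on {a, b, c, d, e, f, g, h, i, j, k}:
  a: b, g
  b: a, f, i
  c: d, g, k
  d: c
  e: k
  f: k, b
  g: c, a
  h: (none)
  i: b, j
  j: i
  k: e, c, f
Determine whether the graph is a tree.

No

The graph has 11 vertices and 10 edges.
It splits into 2 components, so it cannot be a tree.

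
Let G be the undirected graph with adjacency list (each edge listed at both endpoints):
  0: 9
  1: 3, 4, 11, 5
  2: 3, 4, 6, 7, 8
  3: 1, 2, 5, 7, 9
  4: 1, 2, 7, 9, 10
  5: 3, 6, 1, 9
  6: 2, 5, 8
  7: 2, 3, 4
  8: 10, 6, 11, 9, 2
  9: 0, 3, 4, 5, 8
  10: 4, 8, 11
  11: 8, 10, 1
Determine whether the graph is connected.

A breadth-first search from 0 visits 0, 9, 3, 8, 4, 5, 1, 7, 2, 6, 11, 10 — all 12 vertices — so the graph is connected.

Yes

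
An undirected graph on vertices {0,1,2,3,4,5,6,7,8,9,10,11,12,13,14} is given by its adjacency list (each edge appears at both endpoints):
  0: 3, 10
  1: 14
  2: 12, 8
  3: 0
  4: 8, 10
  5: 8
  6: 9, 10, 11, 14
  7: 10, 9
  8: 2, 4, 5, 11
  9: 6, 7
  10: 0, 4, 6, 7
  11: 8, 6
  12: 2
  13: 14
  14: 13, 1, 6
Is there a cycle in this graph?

The graph has 15 vertices, 16 edges, and 1 connected component.
One cycle is 10-6-9-7-10.

Yes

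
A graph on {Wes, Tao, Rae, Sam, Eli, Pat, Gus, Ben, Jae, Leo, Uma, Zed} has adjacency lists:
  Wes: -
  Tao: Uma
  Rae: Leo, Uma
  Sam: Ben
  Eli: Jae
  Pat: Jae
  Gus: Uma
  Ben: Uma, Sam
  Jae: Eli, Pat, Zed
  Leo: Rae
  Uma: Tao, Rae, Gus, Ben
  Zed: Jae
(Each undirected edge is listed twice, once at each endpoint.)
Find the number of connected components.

Component: {Wes}
Component: {Eli, Pat, Jae, Zed}
Component: {Tao, Rae, Sam, Gus, Ben, Leo, Uma}

3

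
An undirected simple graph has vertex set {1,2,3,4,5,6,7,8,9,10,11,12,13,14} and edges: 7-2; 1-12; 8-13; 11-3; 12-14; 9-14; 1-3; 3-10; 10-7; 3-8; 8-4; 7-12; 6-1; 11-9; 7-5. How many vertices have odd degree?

Degrees: 1:3, 2:1, 3:4, 4:1, 5:1, 6:1, 7:4, 8:3, 9:2, 10:2, 11:2, 12:3, 13:1, 14:2
Odd-degree vertices: 1, 2, 4, 5, 6, 8, 12, 13.

8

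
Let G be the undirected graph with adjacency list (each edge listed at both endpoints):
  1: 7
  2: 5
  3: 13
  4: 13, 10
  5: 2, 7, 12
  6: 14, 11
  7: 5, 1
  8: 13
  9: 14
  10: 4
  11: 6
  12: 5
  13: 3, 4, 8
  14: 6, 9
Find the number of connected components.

Component: {6, 9, 11, 14}
Component: {1, 2, 5, 7, 12}
Component: {3, 4, 8, 10, 13}

3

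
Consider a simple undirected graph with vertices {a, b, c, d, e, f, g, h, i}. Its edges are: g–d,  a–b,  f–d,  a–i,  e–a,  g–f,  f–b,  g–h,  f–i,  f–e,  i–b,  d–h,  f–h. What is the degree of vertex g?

3

Neighbors of g: d, f, h.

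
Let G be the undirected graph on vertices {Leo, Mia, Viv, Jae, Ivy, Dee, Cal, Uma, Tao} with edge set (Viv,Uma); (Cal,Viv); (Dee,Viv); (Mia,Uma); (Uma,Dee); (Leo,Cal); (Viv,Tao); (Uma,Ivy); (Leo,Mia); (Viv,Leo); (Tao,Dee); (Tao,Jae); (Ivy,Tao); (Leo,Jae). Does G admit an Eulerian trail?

Degrees: Leo:4, Mia:2, Viv:5, Jae:2, Ivy:2, Dee:3, Cal:2, Uma:4, Tao:4
Odd-degree vertices: Viv, Dee (2 total).
The non-isolated vertices are connected and exactly 2 have odd degree, so an Eulerian trail exists (from Viv to Dee).

Yes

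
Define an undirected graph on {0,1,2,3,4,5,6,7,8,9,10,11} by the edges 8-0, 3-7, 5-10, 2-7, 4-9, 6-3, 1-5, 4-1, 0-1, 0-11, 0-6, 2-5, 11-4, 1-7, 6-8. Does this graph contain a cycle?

The graph has 12 vertices, 15 edges, and 1 connected component.
Since 15 > 12 - 1, a cycle must exist; for instance 0-1-4-11-0.

Yes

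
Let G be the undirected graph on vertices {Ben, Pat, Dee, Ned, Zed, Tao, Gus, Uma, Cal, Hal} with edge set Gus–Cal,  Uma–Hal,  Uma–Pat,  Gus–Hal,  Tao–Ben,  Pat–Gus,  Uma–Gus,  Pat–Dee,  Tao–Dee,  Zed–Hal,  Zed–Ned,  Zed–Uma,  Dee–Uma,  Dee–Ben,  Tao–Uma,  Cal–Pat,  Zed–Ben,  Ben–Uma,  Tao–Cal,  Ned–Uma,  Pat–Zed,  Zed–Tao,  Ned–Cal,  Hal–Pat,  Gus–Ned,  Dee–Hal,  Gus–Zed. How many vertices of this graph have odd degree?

4

Degrees: Ben:4, Pat:6, Dee:5, Ned:4, Zed:7, Tao:5, Gus:6, Uma:8, Cal:4, Hal:5
Odd-degree vertices: Dee, Zed, Tao, Hal.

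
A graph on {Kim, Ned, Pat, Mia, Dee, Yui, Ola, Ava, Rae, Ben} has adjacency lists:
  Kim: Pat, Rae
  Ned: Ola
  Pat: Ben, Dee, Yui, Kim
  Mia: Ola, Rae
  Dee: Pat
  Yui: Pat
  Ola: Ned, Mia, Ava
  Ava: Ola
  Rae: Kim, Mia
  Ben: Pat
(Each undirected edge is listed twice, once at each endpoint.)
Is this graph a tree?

|V| = 10, |E| = 9.
Connected and |E| = |V| - 1, which characterizes a tree.

Yes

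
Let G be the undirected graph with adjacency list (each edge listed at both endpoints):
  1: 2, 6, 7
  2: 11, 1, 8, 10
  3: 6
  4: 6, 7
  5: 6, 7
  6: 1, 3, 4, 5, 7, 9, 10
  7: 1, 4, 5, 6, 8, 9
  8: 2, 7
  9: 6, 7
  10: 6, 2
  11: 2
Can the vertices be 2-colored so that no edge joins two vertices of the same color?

No

4-6-7-4 is an odd cycle (length 3), and a bipartite graph can contain only even cycles.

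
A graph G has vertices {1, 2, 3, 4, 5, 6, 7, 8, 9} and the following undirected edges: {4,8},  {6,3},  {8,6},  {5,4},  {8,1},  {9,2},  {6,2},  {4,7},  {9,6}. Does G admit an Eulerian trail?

Degrees: 1:1, 2:2, 3:1, 4:3, 5:1, 6:4, 7:1, 8:3, 9:2
Odd-degree vertices: 1, 3, 4, 5, 7, 8 (6 total).
With 6 odd-degree vertices (more than two), no single trail can use every edge.

No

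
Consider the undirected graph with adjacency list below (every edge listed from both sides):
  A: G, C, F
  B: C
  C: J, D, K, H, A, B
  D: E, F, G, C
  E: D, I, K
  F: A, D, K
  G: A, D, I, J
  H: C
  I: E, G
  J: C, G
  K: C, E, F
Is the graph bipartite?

A valid 2-coloring puts {C, E, F, G} on one side and {A, B, D, H, I, J, K} on the other; every edge crosses between the two sides.

Yes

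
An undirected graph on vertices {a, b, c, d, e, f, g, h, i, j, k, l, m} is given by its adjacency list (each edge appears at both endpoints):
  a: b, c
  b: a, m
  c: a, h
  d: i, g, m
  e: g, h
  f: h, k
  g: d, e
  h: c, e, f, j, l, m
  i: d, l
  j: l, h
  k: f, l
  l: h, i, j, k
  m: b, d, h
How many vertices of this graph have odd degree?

Degrees: a:2, b:2, c:2, d:3, e:2, f:2, g:2, h:6, i:2, j:2, k:2, l:4, m:3
Odd-degree vertices: d, m.

2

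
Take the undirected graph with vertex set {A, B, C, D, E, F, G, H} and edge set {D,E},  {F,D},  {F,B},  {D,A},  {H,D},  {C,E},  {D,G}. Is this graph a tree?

|V| = 8, |E| = 7.
It is connected with exactly 7 edges, hence acyclic — it is a tree.

Yes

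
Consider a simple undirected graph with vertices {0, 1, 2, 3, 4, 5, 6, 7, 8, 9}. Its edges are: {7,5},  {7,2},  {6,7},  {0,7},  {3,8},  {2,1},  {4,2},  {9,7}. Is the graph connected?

No

Component: {3, 8}
Component: {0, 1, 2, 4, 5, 6, 7, 9}
No edge joins these 2 groups, so the graph is disconnected.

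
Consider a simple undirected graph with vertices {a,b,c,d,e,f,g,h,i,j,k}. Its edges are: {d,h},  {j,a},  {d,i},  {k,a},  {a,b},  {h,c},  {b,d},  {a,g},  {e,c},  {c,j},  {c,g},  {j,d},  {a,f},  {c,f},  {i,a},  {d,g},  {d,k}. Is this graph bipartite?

Partition the vertices as {b, e, f, g, h, i, j, k} vs {a, c, d}. Each listed edge has one endpoint in each part, so the graph is bipartite.

Yes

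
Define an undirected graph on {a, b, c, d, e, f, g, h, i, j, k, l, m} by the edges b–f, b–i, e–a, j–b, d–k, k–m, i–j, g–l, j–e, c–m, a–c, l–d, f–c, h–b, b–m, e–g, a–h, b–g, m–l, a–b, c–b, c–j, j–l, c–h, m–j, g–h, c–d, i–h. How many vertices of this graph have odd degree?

6

Degrees: a:4, b:8, c:7, d:3, e:3, f:2, g:4, h:5, i:3, j:6, k:2, l:4, m:5
Odd-degree vertices: c, d, e, h, i, m.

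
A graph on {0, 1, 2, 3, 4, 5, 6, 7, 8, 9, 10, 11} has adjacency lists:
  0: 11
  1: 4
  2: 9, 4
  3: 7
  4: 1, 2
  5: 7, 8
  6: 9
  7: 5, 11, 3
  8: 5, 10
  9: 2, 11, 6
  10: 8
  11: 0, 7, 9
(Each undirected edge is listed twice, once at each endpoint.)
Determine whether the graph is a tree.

Yes

The graph has 12 vertices and 11 edges.
It is connected with exactly 11 edges, hence acyclic — it is a tree.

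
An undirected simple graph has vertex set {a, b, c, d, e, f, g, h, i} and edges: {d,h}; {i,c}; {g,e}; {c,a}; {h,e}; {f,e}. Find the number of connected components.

3

Component: {b}
Component: {a, c, i}
Component: {d, e, f, g, h}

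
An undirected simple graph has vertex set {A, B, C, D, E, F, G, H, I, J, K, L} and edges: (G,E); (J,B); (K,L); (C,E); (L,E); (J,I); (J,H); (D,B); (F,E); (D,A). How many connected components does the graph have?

Component: {A, B, D, H, I, J}
Component: {C, E, F, G, K, L}

2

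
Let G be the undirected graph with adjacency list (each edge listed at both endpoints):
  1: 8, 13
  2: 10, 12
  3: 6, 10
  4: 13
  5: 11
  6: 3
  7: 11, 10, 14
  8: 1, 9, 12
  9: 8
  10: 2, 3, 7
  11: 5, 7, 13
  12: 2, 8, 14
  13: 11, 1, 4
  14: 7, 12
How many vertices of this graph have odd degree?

10

Degrees: 1:2, 2:2, 3:2, 4:1, 5:1, 6:1, 7:3, 8:3, 9:1, 10:3, 11:3, 12:3, 13:3, 14:2
Odd-degree vertices: 4, 5, 6, 7, 8, 9, 10, 11, 12, 13.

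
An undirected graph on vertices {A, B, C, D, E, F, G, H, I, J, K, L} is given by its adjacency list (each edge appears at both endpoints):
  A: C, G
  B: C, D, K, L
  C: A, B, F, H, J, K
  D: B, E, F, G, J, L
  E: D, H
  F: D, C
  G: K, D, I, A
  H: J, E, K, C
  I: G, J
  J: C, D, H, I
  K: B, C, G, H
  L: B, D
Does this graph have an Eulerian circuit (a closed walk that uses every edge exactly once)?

Yes

Degrees: A:2, B:4, C:6, D:6, E:2, F:2, G:4, H:4, I:2, J:4, K:4, L:2
Every vertex has even degree and the edges form a single connected piece, so an Eulerian circuit exists.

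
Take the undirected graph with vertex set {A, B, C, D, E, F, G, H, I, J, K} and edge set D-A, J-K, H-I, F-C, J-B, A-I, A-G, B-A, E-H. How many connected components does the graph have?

2

Component: {C, F}
Component: {A, B, D, E, G, H, I, J, K}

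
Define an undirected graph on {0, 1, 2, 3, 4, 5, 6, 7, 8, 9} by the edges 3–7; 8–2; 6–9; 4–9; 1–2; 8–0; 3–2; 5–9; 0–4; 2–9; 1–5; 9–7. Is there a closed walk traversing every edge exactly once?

No

Degrees: 0:2, 1:2, 2:4, 3:2, 4:2, 5:2, 6:1, 7:2, 8:2, 9:5
6, 9 have odd degree; an Eulerian circuit needs every degree to be even, so none exists.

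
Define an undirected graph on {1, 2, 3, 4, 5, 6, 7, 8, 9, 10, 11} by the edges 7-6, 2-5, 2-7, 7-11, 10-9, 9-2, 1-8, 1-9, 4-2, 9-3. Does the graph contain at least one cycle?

No

|V| = 11, |E| = 10, number of components = 1.
Since 10 = 11 - 1, the graph is a forest and contains no cycle.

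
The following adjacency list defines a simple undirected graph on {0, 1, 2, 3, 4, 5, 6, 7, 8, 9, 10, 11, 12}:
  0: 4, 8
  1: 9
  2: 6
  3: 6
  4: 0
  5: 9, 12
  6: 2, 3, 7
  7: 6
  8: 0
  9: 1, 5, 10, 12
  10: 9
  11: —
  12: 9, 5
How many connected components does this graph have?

4

Component: {11}
Component: {0, 4, 8}
Component: {2, 3, 6, 7}
Component: {1, 5, 9, 10, 12}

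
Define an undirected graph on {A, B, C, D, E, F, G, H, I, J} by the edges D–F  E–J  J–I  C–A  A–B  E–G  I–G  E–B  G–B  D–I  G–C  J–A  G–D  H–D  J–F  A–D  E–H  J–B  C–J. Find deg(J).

Neighbors of J: A, B, C, E, F, I.

6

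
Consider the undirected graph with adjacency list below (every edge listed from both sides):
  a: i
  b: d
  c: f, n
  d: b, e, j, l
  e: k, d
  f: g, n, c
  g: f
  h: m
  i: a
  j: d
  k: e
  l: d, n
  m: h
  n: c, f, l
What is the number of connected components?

Component: {a, i}
Component: {h, m}
Component: {b, c, d, e, f, g, j, k, l, n}

3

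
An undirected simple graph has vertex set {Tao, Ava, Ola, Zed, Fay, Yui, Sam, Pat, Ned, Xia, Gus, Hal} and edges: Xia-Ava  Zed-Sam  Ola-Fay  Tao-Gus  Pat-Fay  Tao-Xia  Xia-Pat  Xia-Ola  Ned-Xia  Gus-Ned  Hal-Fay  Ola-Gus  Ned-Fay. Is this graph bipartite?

Color {Fay, Yui, Sam, Xia, Gus} black and {Tao, Ava, Ola, Zed, Pat, Ned, Hal} white. No edge joins two same-colored vertices, so the graph is bipartite.

Yes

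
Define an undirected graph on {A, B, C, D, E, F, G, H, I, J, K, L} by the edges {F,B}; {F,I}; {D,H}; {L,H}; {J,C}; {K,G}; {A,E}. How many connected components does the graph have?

Component: {A, E}
Component: {C, J}
Component: {G, K}
Component: {B, F, I}
Component: {D, H, L}

5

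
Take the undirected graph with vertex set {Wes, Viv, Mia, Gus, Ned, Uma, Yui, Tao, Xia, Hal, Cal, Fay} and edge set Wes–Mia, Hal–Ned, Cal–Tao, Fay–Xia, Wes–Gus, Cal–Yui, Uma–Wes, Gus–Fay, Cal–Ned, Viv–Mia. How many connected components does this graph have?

Component: {Ned, Yui, Tao, Hal, Cal}
Component: {Wes, Viv, Mia, Gus, Uma, Xia, Fay}

2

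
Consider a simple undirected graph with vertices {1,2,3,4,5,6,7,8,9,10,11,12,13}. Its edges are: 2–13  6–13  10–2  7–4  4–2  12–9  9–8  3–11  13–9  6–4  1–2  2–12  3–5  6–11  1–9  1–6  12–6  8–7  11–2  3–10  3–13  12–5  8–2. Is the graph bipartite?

No

2-12-5-3-13-2 is an odd cycle (length 5), and a bipartite graph can contain only even cycles.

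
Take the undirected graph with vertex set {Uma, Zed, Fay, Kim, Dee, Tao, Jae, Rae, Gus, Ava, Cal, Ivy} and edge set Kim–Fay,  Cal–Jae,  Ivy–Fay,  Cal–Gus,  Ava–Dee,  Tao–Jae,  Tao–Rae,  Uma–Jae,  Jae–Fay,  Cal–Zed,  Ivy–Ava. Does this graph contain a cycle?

|V| = 12, |E| = 11, number of components = 1.
A forest on 12 vertices with 1 component has exactly 11 edges, which matches — so no cycle.

No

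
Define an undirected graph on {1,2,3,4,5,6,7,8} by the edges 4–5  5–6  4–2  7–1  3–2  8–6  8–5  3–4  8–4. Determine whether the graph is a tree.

No

The graph has 8 vertices and 9 edges.
It is not connected, so it is not a tree.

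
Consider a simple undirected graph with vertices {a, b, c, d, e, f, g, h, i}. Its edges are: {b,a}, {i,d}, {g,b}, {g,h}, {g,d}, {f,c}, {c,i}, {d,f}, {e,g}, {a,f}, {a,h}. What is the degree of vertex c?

Neighbors of c: f, i.

2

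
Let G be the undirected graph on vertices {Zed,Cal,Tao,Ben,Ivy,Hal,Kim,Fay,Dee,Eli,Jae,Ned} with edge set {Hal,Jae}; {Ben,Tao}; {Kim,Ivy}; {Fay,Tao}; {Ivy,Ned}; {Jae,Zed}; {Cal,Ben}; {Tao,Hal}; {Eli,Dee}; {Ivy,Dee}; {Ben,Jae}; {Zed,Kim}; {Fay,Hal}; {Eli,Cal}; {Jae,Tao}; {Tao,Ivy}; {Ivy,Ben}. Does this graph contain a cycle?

Yes

|V| = 12, |E| = 17, number of components = 1.
Since 17 > 12 - 1, a cycle must exist; for instance Ivy-Tao-Hal-Jae-Ben-Ivy.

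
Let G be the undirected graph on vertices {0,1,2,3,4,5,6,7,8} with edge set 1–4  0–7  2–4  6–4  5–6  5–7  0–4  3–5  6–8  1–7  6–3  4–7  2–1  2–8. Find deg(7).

Neighbors of 7: 0, 1, 4, 5.

4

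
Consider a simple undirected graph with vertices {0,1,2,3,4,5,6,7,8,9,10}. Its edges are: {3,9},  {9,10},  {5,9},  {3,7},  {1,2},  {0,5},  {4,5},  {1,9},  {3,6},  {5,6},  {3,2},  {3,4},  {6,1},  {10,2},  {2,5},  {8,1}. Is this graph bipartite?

Yes

A valid 2-coloring puts {1, 3, 5, 10} on one side and {0, 2, 4, 6, 7, 8, 9} on the other; every edge crosses between the two sides.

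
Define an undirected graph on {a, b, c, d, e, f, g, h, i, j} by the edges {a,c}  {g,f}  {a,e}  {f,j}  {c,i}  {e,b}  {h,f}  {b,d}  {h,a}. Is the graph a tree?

Yes

The graph has 10 vertices and 9 edges.
It is connected with exactly 9 edges, hence acyclic — it is a tree.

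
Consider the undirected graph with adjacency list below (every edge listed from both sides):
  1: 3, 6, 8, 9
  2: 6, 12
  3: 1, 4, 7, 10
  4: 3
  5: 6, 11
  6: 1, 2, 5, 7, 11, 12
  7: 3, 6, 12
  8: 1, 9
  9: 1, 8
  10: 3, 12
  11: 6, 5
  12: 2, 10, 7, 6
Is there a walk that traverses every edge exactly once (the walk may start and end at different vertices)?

Yes

Degrees: 1:4, 2:2, 3:4, 4:1, 5:2, 6:6, 7:3, 8:2, 9:2, 10:2, 11:2, 12:4
Odd-degree vertices: 4, 7 (2 total).
The non-isolated vertices are connected and exactly 2 have odd degree, so an Eulerian trail exists (from 4 to 7).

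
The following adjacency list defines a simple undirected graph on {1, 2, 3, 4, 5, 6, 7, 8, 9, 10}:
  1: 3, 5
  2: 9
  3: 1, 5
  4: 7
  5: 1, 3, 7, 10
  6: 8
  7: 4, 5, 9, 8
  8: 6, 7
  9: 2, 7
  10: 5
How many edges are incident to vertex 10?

1

Neighbors of 10: 5.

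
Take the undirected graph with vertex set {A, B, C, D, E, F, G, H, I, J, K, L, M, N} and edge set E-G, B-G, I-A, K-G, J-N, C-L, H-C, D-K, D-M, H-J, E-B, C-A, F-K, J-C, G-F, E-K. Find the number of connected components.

2

Component: {A, C, H, I, J, L, N}
Component: {B, D, E, F, G, K, M}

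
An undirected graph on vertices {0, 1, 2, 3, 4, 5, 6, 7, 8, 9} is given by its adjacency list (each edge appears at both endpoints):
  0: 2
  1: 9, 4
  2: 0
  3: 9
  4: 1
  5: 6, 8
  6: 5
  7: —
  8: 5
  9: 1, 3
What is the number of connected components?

4

Component: {7}
Component: {0, 2}
Component: {5, 6, 8}
Component: {1, 3, 4, 9}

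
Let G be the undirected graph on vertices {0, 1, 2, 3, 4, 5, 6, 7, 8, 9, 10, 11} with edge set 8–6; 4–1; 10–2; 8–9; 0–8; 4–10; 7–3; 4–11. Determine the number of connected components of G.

Component: {5}
Component: {3, 7}
Component: {0, 6, 8, 9}
Component: {1, 2, 4, 10, 11}

4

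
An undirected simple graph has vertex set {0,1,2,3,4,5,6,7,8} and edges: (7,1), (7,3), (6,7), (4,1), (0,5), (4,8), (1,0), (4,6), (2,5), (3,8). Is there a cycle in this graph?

Yes

|V| = 9, |E| = 10, number of components = 1.
One cycle is 7-3-8-4-6-7.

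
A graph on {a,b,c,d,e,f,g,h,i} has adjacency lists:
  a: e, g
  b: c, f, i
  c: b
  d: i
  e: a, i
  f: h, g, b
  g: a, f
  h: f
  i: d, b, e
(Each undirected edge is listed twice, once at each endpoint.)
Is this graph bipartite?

Yes

A valid 2-coloring puts {b, d, e, g, h} on one side and {a, c, f, i} on the other; every edge crosses between the two sides.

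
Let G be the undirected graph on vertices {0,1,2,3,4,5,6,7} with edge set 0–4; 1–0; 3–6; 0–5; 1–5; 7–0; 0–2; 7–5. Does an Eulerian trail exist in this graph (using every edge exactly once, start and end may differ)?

Degrees: 0:5, 1:2, 2:1, 3:1, 4:1, 5:3, 6:1, 7:2
Odd-degree vertices: 0, 2, 3, 4, 5, 6 (6 total).
With 6 odd-degree vertices (more than two), no single trail can use every edge.

No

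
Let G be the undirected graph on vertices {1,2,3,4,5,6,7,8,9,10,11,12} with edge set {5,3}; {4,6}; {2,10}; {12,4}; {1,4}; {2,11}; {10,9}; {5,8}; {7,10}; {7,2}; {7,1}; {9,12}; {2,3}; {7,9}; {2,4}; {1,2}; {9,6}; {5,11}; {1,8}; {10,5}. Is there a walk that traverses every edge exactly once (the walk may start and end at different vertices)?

Yes

Degrees: 1:4, 2:6, 3:2, 4:4, 5:4, 6:2, 7:4, 8:2, 9:4, 10:4, 11:2, 12:2
Odd-degree vertices: none (0 total).
The non-isolated vertices are connected and exactly 0 have odd degree, so an Eulerian trail exists.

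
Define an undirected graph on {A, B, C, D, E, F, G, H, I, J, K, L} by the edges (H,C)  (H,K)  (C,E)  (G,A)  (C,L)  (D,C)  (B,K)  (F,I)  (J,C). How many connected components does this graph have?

Component: {A, G}
Component: {F, I}
Component: {B, C, D, E, H, J, K, L}

3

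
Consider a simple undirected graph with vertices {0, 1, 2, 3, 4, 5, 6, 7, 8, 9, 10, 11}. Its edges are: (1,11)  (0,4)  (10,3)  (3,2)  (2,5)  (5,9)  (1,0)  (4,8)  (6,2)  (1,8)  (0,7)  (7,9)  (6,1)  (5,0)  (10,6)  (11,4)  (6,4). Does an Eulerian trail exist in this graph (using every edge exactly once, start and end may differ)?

Degrees: 0:4, 1:4, 2:3, 3:2, 4:4, 5:3, 6:4, 7:2, 8:2, 9:2, 10:2, 11:2
Odd-degree vertices: 2, 5 (2 total).
With 2 odd-degree vertices and all edges in one connected piece, an Eulerian trail exists (from 2 to 5).

Yes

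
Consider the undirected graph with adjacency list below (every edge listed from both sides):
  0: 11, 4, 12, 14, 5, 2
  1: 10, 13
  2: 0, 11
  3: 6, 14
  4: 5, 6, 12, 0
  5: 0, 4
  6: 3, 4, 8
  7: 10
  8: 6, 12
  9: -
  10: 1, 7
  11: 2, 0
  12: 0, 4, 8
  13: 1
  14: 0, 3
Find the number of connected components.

3

Component: {9}
Component: {1, 7, 10, 13}
Component: {0, 2, 3, 4, 5, 6, 8, 11, 12, 14}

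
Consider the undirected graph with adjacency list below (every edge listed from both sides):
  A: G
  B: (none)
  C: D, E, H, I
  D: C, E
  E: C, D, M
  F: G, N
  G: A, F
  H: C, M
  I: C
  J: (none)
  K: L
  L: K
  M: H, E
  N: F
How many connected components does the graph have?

5

Component: {B}
Component: {J}
Component: {K, L}
Component: {A, F, G, N}
Component: {C, D, E, H, I, M}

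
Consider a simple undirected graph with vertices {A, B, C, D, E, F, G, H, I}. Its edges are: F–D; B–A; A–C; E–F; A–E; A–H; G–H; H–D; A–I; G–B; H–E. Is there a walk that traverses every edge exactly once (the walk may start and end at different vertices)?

No

Degrees: A:5, B:2, C:1, D:2, E:3, F:2, G:2, H:4, I:1
Odd-degree vertices: A, C, E, I (4 total).
With 4 odd-degree vertices (more than two), no single trail can use every edge.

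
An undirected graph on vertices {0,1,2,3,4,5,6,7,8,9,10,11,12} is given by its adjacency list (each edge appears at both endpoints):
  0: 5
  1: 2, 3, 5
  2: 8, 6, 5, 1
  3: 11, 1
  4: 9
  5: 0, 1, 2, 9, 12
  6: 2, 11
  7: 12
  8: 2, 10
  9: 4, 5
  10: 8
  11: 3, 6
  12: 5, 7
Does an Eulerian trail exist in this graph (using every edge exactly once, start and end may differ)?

No

Degrees: 0:1, 1:3, 2:4, 3:2, 4:1, 5:5, 6:2, 7:1, 8:2, 9:2, 10:1, 11:2, 12:2
Odd-degree vertices: 0, 1, 4, 5, 7, 10 (6 total).
An Eulerian trail requires 0 or 2 odd-degree vertices; here there are 6.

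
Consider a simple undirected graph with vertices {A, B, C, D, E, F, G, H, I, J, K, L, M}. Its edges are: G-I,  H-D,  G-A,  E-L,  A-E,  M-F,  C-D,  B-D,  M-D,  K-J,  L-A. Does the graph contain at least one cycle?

The graph has 13 vertices, 11 edges, and 3 connected components.
Since 11 > 13 - 3, a cycle must exist; for instance A-L-E-A.

Yes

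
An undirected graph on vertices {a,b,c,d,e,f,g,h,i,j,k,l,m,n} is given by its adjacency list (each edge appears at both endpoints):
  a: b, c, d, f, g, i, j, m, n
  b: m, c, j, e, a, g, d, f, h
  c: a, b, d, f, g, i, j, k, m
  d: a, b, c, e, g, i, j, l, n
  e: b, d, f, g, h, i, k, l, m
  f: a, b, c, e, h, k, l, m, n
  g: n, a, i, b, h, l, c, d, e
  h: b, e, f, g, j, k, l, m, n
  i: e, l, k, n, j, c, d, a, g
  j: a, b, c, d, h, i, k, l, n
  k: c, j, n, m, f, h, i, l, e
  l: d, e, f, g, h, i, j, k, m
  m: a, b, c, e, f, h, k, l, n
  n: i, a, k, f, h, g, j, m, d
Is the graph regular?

Degrees: a:9, b:9, c:9, d:9, e:9, f:9, g:9, h:9, i:9, j:9, k:9, l:9, m:9, n:9
All degrees equal 9; the graph is regular.

Yes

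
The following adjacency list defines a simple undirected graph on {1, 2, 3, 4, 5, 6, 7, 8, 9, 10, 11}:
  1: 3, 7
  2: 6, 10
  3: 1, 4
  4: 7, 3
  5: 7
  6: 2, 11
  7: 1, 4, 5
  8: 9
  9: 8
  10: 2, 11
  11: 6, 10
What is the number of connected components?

3

Component: {8, 9}
Component: {2, 6, 10, 11}
Component: {1, 3, 4, 5, 7}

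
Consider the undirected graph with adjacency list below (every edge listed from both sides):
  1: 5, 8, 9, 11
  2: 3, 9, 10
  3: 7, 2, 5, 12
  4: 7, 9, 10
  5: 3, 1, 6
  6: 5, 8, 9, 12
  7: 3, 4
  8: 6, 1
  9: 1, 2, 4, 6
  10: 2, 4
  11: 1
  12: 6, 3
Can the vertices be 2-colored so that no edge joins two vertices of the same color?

No

The cycle 3-2-9-6-12-3 has length 5, which is odd, so the graph is not bipartite.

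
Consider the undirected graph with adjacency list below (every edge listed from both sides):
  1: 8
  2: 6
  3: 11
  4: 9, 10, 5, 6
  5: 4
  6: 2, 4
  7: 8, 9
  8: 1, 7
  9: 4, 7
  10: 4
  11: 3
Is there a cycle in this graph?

|V| = 11, |E| = 9, number of components = 2.
Since 9 = 11 - 2, the graph is a forest and contains no cycle.

No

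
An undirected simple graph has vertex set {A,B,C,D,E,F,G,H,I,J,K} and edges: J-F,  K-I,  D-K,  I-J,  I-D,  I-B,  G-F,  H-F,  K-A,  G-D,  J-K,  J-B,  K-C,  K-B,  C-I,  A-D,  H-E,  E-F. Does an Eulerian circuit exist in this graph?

Degrees: A:2, B:3, C:2, D:4, E:2, F:4, G:2, H:2, I:5, J:4, K:6
Vertices with odd degree: B, I. An Eulerian circuit requires all degrees even.

No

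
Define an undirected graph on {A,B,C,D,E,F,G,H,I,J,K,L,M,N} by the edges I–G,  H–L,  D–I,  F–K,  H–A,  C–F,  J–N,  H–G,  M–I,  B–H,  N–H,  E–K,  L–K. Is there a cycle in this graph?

No

|V| = 14, |E| = 13, number of components = 1.
A forest on 14 vertices with 1 component has exactly 13 edges, which matches — so no cycle.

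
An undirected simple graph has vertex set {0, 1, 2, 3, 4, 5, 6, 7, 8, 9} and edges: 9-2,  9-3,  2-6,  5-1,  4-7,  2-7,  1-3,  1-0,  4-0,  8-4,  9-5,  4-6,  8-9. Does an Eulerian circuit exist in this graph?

No

Degrees: 0:2, 1:3, 2:3, 3:2, 4:4, 5:2, 6:2, 7:2, 8:2, 9:4
1, 2 have odd degree; an Eulerian circuit needs every degree to be even, so none exists.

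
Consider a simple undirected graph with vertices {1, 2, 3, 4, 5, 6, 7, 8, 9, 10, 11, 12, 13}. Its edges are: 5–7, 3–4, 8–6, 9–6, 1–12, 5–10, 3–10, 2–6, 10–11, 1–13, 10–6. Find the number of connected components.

2

Component: {1, 12, 13}
Component: {2, 3, 4, 5, 6, 7, 8, 9, 10, 11}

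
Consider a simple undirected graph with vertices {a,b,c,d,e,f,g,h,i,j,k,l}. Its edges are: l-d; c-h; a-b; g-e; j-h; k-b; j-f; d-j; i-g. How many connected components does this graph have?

Component: {a, b, k}
Component: {e, g, i}
Component: {c, d, f, h, j, l}

3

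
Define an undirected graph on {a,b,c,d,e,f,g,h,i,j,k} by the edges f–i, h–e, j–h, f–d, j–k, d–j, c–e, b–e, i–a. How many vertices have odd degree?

Degrees: a:1, b:1, c:1, d:2, e:3, f:2, g:0, h:2, i:2, j:3, k:1
Odd-degree vertices: a, b, c, e, j, k.

6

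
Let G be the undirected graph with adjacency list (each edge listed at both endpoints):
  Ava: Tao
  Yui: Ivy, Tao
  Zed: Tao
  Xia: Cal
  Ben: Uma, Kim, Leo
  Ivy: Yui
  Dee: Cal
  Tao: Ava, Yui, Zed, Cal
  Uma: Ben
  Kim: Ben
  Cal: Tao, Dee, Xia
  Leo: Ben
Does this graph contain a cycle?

No

|V| = 12, |E| = 10, number of components = 2.
Since 10 = 12 - 2, the graph is a forest and contains no cycle.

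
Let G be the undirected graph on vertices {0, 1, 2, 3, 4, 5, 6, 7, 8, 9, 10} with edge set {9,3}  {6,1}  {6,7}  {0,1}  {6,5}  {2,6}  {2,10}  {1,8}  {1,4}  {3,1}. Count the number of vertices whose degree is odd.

Degrees: 0:1, 1:5, 2:2, 3:2, 4:1, 5:1, 6:4, 7:1, 8:1, 9:1, 10:1
Odd-degree vertices: 0, 1, 4, 5, 7, 8, 9, 10.

8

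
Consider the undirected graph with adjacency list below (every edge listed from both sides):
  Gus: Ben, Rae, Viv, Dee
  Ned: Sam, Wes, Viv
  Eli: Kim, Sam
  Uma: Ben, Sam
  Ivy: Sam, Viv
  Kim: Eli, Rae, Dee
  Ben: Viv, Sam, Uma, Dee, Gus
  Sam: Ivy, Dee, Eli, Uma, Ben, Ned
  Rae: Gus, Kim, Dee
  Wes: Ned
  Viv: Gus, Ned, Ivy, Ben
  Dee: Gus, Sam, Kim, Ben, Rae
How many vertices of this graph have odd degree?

6

Degrees: Gus:4, Ned:3, Eli:2, Uma:2, Ivy:2, Kim:3, Ben:5, Sam:6, Rae:3, Wes:1, Viv:4, Dee:5
Odd-degree vertices: Ned, Kim, Ben, Rae, Wes, Dee.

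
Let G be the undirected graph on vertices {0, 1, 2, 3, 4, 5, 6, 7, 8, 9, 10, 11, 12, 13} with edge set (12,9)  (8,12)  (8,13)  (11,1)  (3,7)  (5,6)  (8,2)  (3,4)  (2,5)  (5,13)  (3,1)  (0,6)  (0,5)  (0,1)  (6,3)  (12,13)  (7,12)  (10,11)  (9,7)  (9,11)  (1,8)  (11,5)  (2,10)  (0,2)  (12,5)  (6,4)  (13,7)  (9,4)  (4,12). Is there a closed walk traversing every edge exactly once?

Yes

Degrees: 0:4, 1:4, 2:4, 3:4, 4:4, 5:6, 6:4, 7:4, 8:4, 9:4, 10:2, 11:4, 12:6, 13:4
All degrees are even and the non-isolated vertices are connected — an Eulerian circuit exists.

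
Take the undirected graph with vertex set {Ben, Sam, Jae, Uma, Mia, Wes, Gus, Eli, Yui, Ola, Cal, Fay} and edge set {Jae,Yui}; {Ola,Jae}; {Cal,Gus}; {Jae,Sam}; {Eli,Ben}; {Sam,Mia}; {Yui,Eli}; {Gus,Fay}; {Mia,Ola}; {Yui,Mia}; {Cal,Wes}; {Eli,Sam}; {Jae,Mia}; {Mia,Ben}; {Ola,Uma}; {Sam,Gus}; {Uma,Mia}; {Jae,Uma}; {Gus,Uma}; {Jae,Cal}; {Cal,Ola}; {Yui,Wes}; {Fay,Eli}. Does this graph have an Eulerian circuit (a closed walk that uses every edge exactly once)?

Yes

Degrees: Ben:2, Sam:4, Jae:6, Uma:4, Mia:6, Wes:2, Gus:4, Eli:4, Yui:4, Ola:4, Cal:4, Fay:2
Every vertex has even degree and the edges form a single connected piece, so an Eulerian circuit exists.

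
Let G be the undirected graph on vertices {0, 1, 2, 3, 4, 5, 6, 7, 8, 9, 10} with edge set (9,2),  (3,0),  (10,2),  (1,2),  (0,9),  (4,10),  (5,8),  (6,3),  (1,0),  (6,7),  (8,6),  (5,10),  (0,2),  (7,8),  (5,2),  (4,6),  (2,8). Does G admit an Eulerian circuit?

No

Degrees: 0:4, 1:2, 2:6, 3:2, 4:2, 5:3, 6:4, 7:2, 8:4, 9:2, 10:3
5, 10 have odd degree; an Eulerian circuit needs every degree to be even, so none exists.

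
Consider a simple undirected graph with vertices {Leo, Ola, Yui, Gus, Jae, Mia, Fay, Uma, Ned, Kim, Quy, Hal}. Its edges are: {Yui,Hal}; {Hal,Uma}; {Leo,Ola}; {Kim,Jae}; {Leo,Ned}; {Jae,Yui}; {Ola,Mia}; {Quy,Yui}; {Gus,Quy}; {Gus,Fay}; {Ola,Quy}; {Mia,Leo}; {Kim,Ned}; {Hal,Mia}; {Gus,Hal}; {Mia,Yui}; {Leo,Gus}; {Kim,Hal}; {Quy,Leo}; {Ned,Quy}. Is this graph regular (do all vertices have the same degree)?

Degrees: Leo:5, Ola:3, Yui:4, Gus:4, Jae:2, Mia:4, Fay:1, Uma:1, Ned:3, Kim:3, Quy:5, Hal:5
Degrees are not all equal (e.g. deg(Fay)=1 but deg(Leo)=5); not regular.

No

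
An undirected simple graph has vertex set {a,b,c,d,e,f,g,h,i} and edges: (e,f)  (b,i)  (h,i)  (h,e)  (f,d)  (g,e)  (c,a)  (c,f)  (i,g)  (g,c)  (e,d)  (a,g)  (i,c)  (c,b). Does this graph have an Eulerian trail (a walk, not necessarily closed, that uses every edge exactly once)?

Degrees: a:2, b:2, c:5, d:2, e:4, f:3, g:4, h:2, i:4
Odd-degree vertices: c, f (2 total).
The non-isolated vertices are connected and exactly 2 have odd degree, so an Eulerian trail exists (from c to f).

Yes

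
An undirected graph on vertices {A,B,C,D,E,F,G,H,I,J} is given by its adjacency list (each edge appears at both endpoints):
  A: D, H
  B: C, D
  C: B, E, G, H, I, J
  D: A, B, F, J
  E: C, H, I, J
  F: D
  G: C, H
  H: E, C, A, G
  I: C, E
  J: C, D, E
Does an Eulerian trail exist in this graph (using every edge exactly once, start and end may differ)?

Degrees: A:2, B:2, C:6, D:4, E:4, F:1, G:2, H:4, I:2, J:3
Odd-degree vertices: F, J (2 total).
With 2 odd-degree vertices and all edges in one connected piece, an Eulerian trail exists (from F to J).

Yes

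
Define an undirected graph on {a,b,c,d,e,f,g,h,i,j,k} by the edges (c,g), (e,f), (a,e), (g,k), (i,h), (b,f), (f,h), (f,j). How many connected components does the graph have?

Component: {d}
Component: {c, g, k}
Component: {a, b, e, f, h, i, j}

3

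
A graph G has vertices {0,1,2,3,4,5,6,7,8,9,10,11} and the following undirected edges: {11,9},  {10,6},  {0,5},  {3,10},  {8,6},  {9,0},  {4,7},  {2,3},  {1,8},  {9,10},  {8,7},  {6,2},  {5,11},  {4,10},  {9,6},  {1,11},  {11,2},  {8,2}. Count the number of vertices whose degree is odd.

0

Degrees: 0:2, 1:2, 2:4, 3:2, 4:2, 5:2, 6:4, 7:2, 8:4, 9:4, 10:4, 11:4
Odd-degree vertices: none.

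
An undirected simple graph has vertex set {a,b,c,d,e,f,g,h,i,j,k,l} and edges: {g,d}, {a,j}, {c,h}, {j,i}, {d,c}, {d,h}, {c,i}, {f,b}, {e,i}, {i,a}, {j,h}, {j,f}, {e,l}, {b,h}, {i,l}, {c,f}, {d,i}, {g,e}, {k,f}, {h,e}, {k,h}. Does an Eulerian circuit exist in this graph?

Yes

Degrees: a:2, b:2, c:4, d:4, e:4, f:4, g:2, h:6, i:6, j:4, k:2, l:2
Every vertex has even degree and the edges form a single connected piece, so an Eulerian circuit exists.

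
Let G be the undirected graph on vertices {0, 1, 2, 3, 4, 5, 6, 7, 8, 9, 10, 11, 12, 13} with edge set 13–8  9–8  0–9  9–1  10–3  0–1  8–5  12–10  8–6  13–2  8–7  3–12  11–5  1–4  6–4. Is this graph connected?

Component: {3, 10, 12}
Component: {0, 1, 2, 4, 5, 6, 7, 8, 9, 11, 13}
No edge joins these 2 groups, so the graph is disconnected.

No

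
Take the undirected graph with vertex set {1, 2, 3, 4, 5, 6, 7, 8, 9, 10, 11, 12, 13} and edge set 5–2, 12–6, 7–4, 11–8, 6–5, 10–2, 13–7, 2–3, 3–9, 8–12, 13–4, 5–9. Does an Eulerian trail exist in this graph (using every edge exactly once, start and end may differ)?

No

Degrees: 1:0, 2:3, 3:2, 4:2, 5:3, 6:2, 7:2, 8:2, 9:2, 10:1, 11:1, 12:2, 13:2
Odd-degree vertices: 2, 5, 10, 11 (4 total).
An Eulerian trail requires 0 or 2 odd-degree vertices; here there are 4.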